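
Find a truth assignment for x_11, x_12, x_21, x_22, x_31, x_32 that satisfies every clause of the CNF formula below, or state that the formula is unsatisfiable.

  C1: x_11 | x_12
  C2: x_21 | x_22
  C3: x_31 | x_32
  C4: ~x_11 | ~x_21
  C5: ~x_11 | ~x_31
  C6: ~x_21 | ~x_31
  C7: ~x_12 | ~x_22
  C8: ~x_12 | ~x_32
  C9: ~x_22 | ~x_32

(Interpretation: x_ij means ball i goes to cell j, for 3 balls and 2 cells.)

UNSATISFIABLE

Try x_11 = 1.
(~x_21) alone gives x_21 = 0.
(x_22) alone gives x_22 = 1.
(~x_31) alone gives x_31 = 0.
(x_32) alone gives x_32 = 1.
But (~x_32) is also a unit clause — contradiction.
Backtrack on x_11: now try x_11 = 0.
(x_12) alone gives x_12 = 1.
(~x_22) alone gives x_22 = 0.
(x_21) alone gives x_21 = 1.
(~x_31) alone gives x_31 = 0.
(x_32) alone gives x_32 = 1.
But (~x_32) is also a unit clause — contradiction.
Both values of x_11 lead to a conflict.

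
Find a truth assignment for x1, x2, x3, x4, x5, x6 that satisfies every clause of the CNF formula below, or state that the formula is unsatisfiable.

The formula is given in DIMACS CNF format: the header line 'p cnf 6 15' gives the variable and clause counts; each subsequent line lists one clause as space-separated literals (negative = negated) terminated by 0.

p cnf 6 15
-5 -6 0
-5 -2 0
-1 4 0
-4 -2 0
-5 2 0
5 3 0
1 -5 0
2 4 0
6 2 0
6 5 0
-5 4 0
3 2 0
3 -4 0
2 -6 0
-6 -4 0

Try x5 = False.
(x3) alone gives x3 = True.
(x6) alone gives x6 = True.
(x2) alone gives x2 = True.
(¬x4) alone gives x4 = False.
(¬x1) alone gives x1 = False.
This assignment satisfies each clause.

x1=False,  x2=True,  x3=True,  x4=False,  x5=False,  x6=True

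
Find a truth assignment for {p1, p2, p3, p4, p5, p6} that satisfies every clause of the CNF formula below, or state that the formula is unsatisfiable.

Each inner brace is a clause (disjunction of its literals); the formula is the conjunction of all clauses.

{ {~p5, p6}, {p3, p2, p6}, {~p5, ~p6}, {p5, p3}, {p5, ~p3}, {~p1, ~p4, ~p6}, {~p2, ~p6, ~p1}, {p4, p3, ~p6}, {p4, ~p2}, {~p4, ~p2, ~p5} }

Case p5 = 0:
(p3) alone gives p3 = 1.
Now (~p3) is unsatisfied and unit — conflict.
Undo p5 and try p5 = 1.
(p6) alone gives p6 = 1.
Now (~p6) is unsatisfied and unit — conflict.
Neither p5 = 1 nor p5 = 0 works.

UNSATISFIABLE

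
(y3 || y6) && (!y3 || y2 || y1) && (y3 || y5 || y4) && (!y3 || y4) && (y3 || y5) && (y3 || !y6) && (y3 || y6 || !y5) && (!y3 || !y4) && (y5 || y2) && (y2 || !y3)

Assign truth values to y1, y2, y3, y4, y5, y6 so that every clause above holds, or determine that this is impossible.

UNSATISFIABLE

Try y3 = true.
(y4) alone gives y4 = true.
Now (!y4) is unsatisfied and unit — conflict.
That branch fails; take y3 = false instead.
(y6) alone gives y6 = true.
Now (!y6) is unsatisfied and unit — conflict.
Either choice for y3 ends in contradiction.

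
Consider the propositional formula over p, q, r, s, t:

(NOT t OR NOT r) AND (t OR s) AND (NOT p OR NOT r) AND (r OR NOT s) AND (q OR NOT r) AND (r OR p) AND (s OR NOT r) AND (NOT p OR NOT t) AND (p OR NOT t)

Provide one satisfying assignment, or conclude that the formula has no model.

Suppose t = false.
The clause (s) is unit, so s = true.
The clause (r) is unit, so r = true.
The clause (NOT p) is unit, so p = false.
The clause (q) is unit, so q = true.
Every clause now holds.

p=false, q=true, r=true, s=true, t=false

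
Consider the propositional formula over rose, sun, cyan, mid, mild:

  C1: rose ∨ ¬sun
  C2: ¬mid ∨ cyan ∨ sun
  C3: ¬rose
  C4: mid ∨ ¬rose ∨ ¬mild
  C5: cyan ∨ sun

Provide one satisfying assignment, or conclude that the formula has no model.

From the singleton clause (¬rose), rose = False.
From the singleton clause (¬sun), sun = False.
From the singleton clause (cyan), cyan = True.
All clauses hold; mid, mild can take either value.

rose ↦ False; sun ↦ False; cyan ↦ True; mid ↦ True; mild ↦ False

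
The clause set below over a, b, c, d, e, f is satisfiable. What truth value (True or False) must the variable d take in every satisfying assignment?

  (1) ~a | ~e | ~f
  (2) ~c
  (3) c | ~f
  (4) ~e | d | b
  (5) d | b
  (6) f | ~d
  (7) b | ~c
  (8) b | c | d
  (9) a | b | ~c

False

Suppose d = 1.
(~c) alone gives c = 0.
(~f) alone gives f = 0.
That conflicts with the unit clause (f).
So every satisfying assignment has d = False.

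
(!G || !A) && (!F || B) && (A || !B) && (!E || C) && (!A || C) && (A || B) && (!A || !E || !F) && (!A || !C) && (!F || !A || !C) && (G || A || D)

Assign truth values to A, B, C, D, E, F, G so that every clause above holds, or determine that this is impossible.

Branch on G: set G = false.
Branch on F: set F = false.
Branch on A: set A = true.
From the singleton clause (C), C = true.
But (!C) is also a unit clause — contradiction.
Undo A and try A = false.
From the singleton clause (!B), B = false.
But (B) is also a unit clause — contradiction.
Both values of A lead to a conflict.
Undo F and try F = true.
From the singleton clause (B), B = true.
From the singleton clause (A), A = true.
From the singleton clause (C), C = true.
But (!C) is also a unit clause — contradiction.
Both values of F lead to a conflict.
Undo G and try G = true.
From the singleton clause (!A), A = false.
From the singleton clause (!B), B = false.
But (B) is also a unit clause — contradiction.
Both values of G lead to a conflict.

UNSATISFIABLE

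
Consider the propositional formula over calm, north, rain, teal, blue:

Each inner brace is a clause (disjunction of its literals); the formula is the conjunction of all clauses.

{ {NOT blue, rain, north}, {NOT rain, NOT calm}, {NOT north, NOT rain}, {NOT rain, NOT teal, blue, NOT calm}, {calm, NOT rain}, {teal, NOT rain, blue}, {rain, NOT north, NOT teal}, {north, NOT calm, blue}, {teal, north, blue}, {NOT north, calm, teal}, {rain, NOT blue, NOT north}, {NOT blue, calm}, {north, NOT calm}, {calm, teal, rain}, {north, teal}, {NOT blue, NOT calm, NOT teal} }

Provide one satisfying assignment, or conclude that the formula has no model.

calm: true, north: true, rain: false, teal: false, blue: false

Branch on rain: set rain = false.
Branch on blue: set blue = false.
Branch on north: set north = true.
From the singleton clause (NOT teal), teal = false.
From the singleton clause (calm), calm = true.
This assignment satisfies each clause.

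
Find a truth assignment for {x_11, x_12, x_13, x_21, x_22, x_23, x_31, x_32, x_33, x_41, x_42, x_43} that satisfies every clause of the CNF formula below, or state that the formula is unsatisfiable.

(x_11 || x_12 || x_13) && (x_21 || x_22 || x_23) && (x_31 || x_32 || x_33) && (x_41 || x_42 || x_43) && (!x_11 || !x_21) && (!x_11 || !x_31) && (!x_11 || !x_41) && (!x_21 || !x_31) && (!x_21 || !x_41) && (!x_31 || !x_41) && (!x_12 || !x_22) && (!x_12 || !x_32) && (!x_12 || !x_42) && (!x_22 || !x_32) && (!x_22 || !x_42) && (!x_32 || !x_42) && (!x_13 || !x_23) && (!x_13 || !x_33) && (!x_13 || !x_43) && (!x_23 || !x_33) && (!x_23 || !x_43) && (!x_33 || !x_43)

Try x_11 = false.
Try x_12 = true.
(!x_22) alone gives x_22 = false.
(!x_32) alone gives x_32 = false.
(!x_42) alone gives x_42 = false.
Try x_21 = true.
(!x_31) alone gives x_31 = false.
(x_33) alone gives x_33 = true.
(!x_41) alone gives x_41 = false.
(x_43) alone gives x_43 = true.
Now (!x_43) is unsatisfied and unit — conflict.
So x_21 must be the other value — set x_21 = false.
(x_23) alone gives x_23 = true.
(!x_13) alone gives x_13 = false.
(!x_33) alone gives x_33 = false.
(x_31) alone gives x_31 = true.
(!x_41) alone gives x_41 = false.
(x_43) alone gives x_43 = true.
Now (!x_43) is unsatisfied and unit — conflict.
Both values of x_21 lead to a conflict.
So x_12 must be the other value — set x_12 = false.
(x_13) alone gives x_13 = true.
(!x_23) alone gives x_23 = false.
(!x_33) alone gives x_33 = false.
(!x_43) alone gives x_43 = false.
Try x_21 = true.
(!x_31) alone gives x_31 = false.
(x_32) alone gives x_32 = true.
(!x_41) alone gives x_41 = false.
(x_42) alone gives x_42 = true.
Now (!x_42) is unsatisfied and unit — conflict.
So x_21 must be the other value — set x_21 = false.
(x_22) alone gives x_22 = true.
(!x_32) alone gives x_32 = false.
(x_31) alone gives x_31 = true.
(!x_41) alone gives x_41 = false.
(x_42) alone gives x_42 = true.
Now (!x_42) is unsatisfied and unit — conflict.
Both values of x_21 lead to a conflict.
Both values of x_12 lead to a conflict.
So x_11 must be the other value — set x_11 = true.
(!x_21) alone gives x_21 = false.
(!x_31) alone gives x_31 = false.
(!x_41) alone gives x_41 = false.
Try x_22 = true.
(!x_12) alone gives x_12 = false.
(!x_32) alone gives x_32 = false.
(x_33) alone gives x_33 = true.
(!x_42) alone gives x_42 = false.
(x_43) alone gives x_43 = true.
Now (!x_43) is unsatisfied and unit — conflict.
So x_22 must be the other value — set x_22 = false.
(x_23) alone gives x_23 = true.
(!x_13) alone gives x_13 = false.
(!x_33) alone gives x_33 = false.
(x_32) alone gives x_32 = true.
(!x_12) alone gives x_12 = false.
(!x_42) alone gives x_42 = false.
(x_43) alone gives x_43 = true.
Now (!x_43) is unsatisfied and unit — conflict.
Both values of x_22 lead to a conflict.
Both values of x_11 lead to a conflict.

UNSATISFIABLE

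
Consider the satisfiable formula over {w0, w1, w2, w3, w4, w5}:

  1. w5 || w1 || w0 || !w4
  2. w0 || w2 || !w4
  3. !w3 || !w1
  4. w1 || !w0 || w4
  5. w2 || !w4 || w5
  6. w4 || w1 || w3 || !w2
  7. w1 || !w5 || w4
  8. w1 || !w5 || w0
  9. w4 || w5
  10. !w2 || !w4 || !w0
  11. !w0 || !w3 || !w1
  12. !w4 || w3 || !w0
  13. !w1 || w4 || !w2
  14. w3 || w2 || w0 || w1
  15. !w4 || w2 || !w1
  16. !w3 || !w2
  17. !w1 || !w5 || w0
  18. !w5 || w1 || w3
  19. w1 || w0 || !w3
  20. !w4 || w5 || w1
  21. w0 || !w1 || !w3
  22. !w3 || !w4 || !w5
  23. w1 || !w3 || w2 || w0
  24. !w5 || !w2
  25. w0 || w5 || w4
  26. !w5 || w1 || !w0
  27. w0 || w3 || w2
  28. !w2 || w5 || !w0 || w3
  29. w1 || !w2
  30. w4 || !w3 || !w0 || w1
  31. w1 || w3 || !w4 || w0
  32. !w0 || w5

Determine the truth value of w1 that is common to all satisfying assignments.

Suppose w1 = false.
Unit clause (!w2) forces w2 = false.
Try w0 = true.
Unit clause (w4) forces w4 = true.
Unit clause (w5) forces w5 = true.
That conflicts with the unit clause (!w5).
So w0 must be the other value — set w0 = false.
Unit clause (!w4) forces w4 = false.
Unit clause (!w5) forces w5 = false.
That conflicts with the unit clause (w5).
Neither w0 = true nor w0 = false works.
So every satisfying assignment has w1 = True.

True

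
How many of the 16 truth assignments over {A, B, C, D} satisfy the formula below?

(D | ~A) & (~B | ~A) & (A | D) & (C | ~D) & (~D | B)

1

There are 2^4 = 16 truth assignments over (A, B, C, D).
Check each against the 5 clauses (columns in the order A, B, C, D):
  F F F F  ✗ fails (A | D)
  F F F T  ✗ fails (C | ~D)
  F F T F  ✗ fails (A | D)
  F F T T  ✗ fails (~D | B)
  F T F F  ✗ fails (A | D)
  F T F T  ✗ fails (C | ~D)
  F T T F  ✗ fails (A | D)
  F T T T  ✓ satisfies all
  T F F F  ✗ fails (D | ~A)
  T F F T  ✗ fails (C | ~D)
  T F T F  ✗ fails (D | ~A)
  T F T T  ✗ fails (~D | B)
  T T F F  ✗ fails (D | ~A)
  T T F T  ✗ fails (~B | ~A)
  T T T F  ✗ fails (D | ~A)
  T T T T  ✗ fails (~B | ~A)
1 of the 16 rows is a model.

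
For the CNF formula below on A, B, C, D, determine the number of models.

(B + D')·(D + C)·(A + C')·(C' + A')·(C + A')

1

There are 2^4 = 16 truth assignments over (A, B, C, D).
Check each against the 5 clauses (columns in the order A, B, C, D):
  F F F F  ✗ fails (D + C)
  F F F T  ✗ fails (B + D')
  F F T F  ✗ fails (A + C')
  F F T T  ✗ fails (B + D')
  F T F F  ✗ fails (D + C)
  F T F T  ✓ satisfies all
  F T T F  ✗ fails (A + C')
  F T T T  ✗ fails (A + C')
  T F F F  ✗ fails (D + C)
  T F F T  ✗ fails (B + D')
  T F T F  ✗ fails (C' + A')
  T F T T  ✗ fails (B + D')
  T T F F  ✗ fails (D + C)
  T T F T  ✗ fails (C + A')
  T T T F  ✗ fails (C' + A')
  T T T T  ✗ fails (C' + A')
1 of the 16 rows is a model.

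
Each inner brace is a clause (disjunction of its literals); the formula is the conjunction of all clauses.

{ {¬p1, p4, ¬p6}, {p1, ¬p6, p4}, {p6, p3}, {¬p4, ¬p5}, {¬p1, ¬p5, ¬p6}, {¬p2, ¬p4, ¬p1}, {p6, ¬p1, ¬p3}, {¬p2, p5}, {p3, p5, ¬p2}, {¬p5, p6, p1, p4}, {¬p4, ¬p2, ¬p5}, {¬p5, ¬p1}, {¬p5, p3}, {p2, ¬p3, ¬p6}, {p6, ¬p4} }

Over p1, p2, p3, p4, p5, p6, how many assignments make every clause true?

3

There are 2^6 = 64 truth assignments over (p1, p2, p3, p4, p5, p6).
Split on p6. With p6 = True, the clauses containing p6 are satisfied and ¬p6 drops from the rest; 2 of the 2^5 = 32 assignments to the other variables satisfy what remains.
With p6 = False, by the same count on the reduced clause set, 1 assignment works.
(One model: p1=F, p2=F, p3=F, p4=T, p5=F, p6=T.)
Total: 2 + 1 = 3.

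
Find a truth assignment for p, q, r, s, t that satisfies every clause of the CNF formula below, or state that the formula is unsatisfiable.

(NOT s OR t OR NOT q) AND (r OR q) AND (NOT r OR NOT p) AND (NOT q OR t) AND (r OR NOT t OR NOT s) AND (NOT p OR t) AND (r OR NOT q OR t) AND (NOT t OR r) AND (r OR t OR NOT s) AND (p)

UNSATISFIABLE

(p) alone gives p = true.
(NOT r) alone gives r = false.
(q) alone gives q = true.
(t) alone gives t = true.
But (NOT t) is also a unit clause — contradiction.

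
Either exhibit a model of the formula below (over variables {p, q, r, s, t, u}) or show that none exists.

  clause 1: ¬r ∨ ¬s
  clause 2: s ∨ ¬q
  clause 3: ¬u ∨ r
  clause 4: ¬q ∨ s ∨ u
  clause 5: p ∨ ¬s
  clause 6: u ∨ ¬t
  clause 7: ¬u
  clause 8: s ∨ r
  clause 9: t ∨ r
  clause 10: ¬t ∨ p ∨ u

p: True, q: False, r: True, s: False, t: False, u: False

The clause (¬u) is unit, so u = False.
The clause (¬t) is unit, so t = False.
The clause (r) is unit, so r = True.
The clause (¬s) is unit, so s = False.
The clause (¬q) is unit, so q = False.
All clauses hold; p can take either value.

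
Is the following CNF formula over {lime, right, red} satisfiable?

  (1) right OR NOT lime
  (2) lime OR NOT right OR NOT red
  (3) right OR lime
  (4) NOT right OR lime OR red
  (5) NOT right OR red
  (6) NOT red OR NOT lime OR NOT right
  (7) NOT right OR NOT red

Branch on right: set right = true.
Unit clause (red) forces red = true.
That conflicts with the unit clause (NOT red).
So right must be the other value — set right = false.
Unit clause (NOT lime) forces lime = false.
That conflicts with the unit clause (lime).
Either choice for right ends in contradiction.
No assignment satisfies every clause.

No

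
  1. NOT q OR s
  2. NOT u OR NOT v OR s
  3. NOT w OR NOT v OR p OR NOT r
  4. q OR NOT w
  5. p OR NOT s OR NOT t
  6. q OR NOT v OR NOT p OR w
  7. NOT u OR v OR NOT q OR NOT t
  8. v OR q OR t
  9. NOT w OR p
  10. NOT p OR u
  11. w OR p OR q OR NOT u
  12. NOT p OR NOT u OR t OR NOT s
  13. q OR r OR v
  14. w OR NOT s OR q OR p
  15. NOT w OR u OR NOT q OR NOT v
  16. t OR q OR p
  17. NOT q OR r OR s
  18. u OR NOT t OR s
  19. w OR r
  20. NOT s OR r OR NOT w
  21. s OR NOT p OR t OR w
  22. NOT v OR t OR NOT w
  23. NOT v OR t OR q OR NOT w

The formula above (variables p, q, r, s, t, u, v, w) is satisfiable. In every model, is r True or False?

True

Suppose r = false.
(w) alone gives w = true.
(q) alone gives q = true.
(s) alone gives s = true.
That conflicts with the unit clause (NOT s).
So every satisfying assignment has r = True.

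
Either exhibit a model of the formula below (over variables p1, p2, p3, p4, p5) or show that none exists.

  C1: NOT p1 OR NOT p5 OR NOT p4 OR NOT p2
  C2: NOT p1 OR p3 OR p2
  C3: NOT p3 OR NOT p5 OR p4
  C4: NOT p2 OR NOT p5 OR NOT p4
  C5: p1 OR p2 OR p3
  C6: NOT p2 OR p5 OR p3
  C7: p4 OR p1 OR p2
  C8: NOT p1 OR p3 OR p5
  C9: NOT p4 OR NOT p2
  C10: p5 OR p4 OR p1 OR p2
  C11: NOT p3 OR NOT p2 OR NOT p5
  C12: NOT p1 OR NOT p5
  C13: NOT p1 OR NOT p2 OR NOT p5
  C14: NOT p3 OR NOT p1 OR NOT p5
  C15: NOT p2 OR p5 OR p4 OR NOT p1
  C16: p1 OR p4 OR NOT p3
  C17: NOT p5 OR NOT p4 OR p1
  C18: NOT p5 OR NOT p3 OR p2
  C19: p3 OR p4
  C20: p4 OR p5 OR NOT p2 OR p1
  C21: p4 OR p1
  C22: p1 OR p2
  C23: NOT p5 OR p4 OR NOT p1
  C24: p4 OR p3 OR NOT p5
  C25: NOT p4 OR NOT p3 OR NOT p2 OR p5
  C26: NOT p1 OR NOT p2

p1: true, p2: false, p3: true, p4: false, p5: false

Try p4 = false.
From the singleton clause (p3), p3 = true.
From the singleton clause (NOT p5), p5 = false.
From the singleton clause (p1), p1 = true.
From the singleton clause (NOT p2), p2 = false.
This assignment satisfies each clause.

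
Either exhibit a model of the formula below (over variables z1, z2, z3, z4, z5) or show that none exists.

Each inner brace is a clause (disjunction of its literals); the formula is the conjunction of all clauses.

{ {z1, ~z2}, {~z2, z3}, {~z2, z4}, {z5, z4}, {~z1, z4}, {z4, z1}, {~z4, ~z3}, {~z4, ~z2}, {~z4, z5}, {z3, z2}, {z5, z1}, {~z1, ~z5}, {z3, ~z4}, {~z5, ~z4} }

Try z1 = 1.
From the singleton clause (z4), z4 = 1.
From the singleton clause (~z3), z3 = 0.
But (z3) is also a unit clause — contradiction.
So z1 must be the other value — set z1 = 0.
From the singleton clause (~z2), z2 = 0.
From the singleton clause (z4), z4 = 1.
From the singleton clause (~z3), z3 = 0.
But (z3) is also a unit clause — contradiction.
Both values of z1 lead to a conflict.

UNSATISFIABLE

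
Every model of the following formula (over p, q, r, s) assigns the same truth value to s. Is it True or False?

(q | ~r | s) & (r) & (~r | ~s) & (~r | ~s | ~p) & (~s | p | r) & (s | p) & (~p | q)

False

Suppose s = 1.
(r) alone gives r = 1.
Now (~r) is unsatisfied and unit — conflict.
So every satisfying assignment has s = False.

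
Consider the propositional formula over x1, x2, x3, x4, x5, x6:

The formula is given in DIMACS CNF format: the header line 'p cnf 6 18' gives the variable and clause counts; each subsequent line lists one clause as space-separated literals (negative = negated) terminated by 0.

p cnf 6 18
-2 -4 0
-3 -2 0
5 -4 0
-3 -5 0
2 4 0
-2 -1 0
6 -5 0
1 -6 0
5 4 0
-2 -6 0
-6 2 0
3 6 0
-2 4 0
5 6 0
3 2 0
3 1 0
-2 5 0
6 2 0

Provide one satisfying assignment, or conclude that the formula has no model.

UNSATISFIABLE

Branch on x2: set x2 = False.
(x4) alone gives x4 = True.
(x5) alone gives x5 = True.
(¬x3) alone gives x3 = False.
Now (x3) is unsatisfied and unit — conflict.
So x2 must be the other value — set x2 = True.
(¬x4) alone gives x4 = False.
Now (x4) is unsatisfied and unit — conflict.
Neither x2 = True nor x2 = False works.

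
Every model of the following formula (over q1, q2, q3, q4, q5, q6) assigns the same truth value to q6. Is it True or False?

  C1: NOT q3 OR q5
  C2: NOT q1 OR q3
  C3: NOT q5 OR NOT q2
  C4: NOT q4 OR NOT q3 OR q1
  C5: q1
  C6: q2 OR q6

Suppose q6 = false.
From the singleton clause (q1), q1 = true.
From the singleton clause (q3), q3 = true.
From the singleton clause (q5), q5 = true.
From the singleton clause (NOT q2), q2 = false.
Now (q2) is unsatisfied and unit — conflict.
So every satisfying assignment has q6 = True.

True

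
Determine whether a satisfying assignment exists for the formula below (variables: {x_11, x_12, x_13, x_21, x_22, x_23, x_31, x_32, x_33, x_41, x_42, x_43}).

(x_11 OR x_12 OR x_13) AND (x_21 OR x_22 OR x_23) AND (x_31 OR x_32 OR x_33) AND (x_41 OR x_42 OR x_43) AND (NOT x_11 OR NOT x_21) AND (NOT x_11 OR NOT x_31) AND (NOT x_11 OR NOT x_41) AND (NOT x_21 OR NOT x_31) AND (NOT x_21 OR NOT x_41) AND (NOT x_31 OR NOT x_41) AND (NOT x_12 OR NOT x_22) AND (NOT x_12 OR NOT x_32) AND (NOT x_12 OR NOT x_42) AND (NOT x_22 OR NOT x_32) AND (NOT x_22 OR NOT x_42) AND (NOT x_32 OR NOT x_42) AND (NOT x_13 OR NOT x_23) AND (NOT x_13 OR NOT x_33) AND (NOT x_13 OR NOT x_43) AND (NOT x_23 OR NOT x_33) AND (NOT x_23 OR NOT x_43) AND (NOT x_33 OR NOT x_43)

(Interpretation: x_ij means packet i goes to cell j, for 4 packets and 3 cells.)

Case x_11 = false:
Case x_12 = true:
The clause (NOT x_22) is unit, so x_22 = false.
The clause (NOT x_32) is unit, so x_32 = false.
The clause (NOT x_42) is unit, so x_42 = false.
Case x_21 = true:
The clause (NOT x_31) is unit, so x_31 = false.
The clause (x_33) is unit, so x_33 = true.
The clause (NOT x_41) is unit, so x_41 = false.
The clause (x_43) is unit, so x_43 = true.
Now (NOT x_43) is unsatisfied and unit — conflict.
Undo x_21 and try x_21 = false.
The clause (x_23) is unit, so x_23 = true.
The clause (NOT x_13) is unit, so x_13 = false.
The clause (NOT x_33) is unit, so x_33 = false.
The clause (x_31) is unit, so x_31 = true.
The clause (NOT x_41) is unit, so x_41 = false.
The clause (x_43) is unit, so x_43 = true.
Now (NOT x_43) is unsatisfied and unit — conflict.
Either choice for x_21 ends in contradiction.
Undo x_12 and try x_12 = false.
The clause (x_13) is unit, so x_13 = true.
The clause (NOT x_23) is unit, so x_23 = false.
The clause (NOT x_33) is unit, so x_33 = false.
The clause (NOT x_43) is unit, so x_43 = false.
Case x_21 = true:
The clause (NOT x_31) is unit, so x_31 = false.
The clause (x_32) is unit, so x_32 = true.
The clause (NOT x_41) is unit, so x_41 = false.
The clause (x_42) is unit, so x_42 = true.
Now (NOT x_42) is unsatisfied and unit — conflict.
Undo x_21 and try x_21 = false.
The clause (x_22) is unit, so x_22 = true.
The clause (NOT x_32) is unit, so x_32 = false.
The clause (x_31) is unit, so x_31 = true.
The clause (NOT x_41) is unit, so x_41 = false.
The clause (x_42) is unit, so x_42 = true.
Now (NOT x_42) is unsatisfied and unit — conflict.
Either choice for x_21 ends in contradiction.
Either choice for x_12 ends in contradiction.
Undo x_11 and try x_11 = true.
The clause (NOT x_21) is unit, so x_21 = false.
The clause (NOT x_31) is unit, so x_31 = false.
The clause (NOT x_41) is unit, so x_41 = false.
Case x_22 = true:
The clause (NOT x_12) is unit, so x_12 = false.
The clause (NOT x_32) is unit, so x_32 = false.
The clause (x_33) is unit, so x_33 = true.
The clause (NOT x_42) is unit, so x_42 = false.
The clause (x_43) is unit, so x_43 = true.
Now (NOT x_43) is unsatisfied and unit — conflict.
Undo x_22 and try x_22 = false.
The clause (x_23) is unit, so x_23 = true.
The clause (NOT x_13) is unit, so x_13 = false.
The clause (NOT x_33) is unit, so x_33 = false.
The clause (x_32) is unit, so x_32 = true.
The clause (NOT x_12) is unit, so x_12 = false.
The clause (NOT x_42) is unit, so x_42 = false.
The clause (x_43) is unit, so x_43 = true.
Now (NOT x_43) is unsatisfied and unit — conflict.
Either choice for x_22 ends in contradiction.
Either choice for x_11 ends in contradiction.
No assignment satisfies every clause.

Unsatisfiable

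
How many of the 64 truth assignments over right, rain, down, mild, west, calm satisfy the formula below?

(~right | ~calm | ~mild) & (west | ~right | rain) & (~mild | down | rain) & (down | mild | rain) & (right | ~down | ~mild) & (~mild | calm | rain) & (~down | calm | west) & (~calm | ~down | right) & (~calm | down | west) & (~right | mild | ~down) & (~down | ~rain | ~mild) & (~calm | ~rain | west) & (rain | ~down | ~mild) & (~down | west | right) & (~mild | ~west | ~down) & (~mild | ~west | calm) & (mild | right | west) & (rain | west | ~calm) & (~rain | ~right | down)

6

There are 2^6 = 64 truth assignments over (right, rain, down, mild, west, calm).
Split on mild. With mild = 1, the clauses containing mild are satisfied and ~mild drops from the rest; 2 of the 2^5 = 32 assignments to the other variables satisfy what remains.
With mild = 0, by the same count on the reduced clause set, 4 assignments work.
(One model: right=F, rain=F, down=T, mild=F, west=T, calm=F.)
Total: 2 + 4 = 6.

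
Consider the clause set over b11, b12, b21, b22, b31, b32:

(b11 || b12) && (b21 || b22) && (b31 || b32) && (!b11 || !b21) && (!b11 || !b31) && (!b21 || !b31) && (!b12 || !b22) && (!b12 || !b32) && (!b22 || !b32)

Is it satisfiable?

Branch on b11: set b11 = true.
Unit clause (!b21) forces b21 = false.
Unit clause (b22) forces b22 = true.
Unit clause (!b31) forces b31 = false.
Unit clause (b32) forces b32 = true.
That conflicts with the unit clause (!b32).
That branch fails; take b11 = false instead.
Unit clause (b12) forces b12 = true.
Unit clause (!b22) forces b22 = false.
Unit clause (b21) forces b21 = true.
Unit clause (!b31) forces b31 = false.
Unit clause (b32) forces b32 = true.
That conflicts with the unit clause (!b32).
Either choice for b11 ends in contradiction.
No assignment satisfies every clause.

No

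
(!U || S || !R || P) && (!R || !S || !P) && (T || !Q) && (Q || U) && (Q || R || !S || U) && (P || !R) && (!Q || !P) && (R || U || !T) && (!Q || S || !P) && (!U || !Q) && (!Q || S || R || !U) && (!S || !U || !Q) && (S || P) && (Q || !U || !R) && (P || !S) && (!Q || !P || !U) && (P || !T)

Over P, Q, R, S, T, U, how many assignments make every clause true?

There are 2^6 = 64 truth assignments over (P, Q, R, S, T, U).
Split on Q. With Q = true, the clauses containing Q are satisfied and !Q drops from the rest; 0 of the 2^5 = 32 assignments to the other variables satisfy what remains.
With Q = false, by the same count on the reduced clause set, 4 assignments work.
Total: 0 + 4 = 4.

4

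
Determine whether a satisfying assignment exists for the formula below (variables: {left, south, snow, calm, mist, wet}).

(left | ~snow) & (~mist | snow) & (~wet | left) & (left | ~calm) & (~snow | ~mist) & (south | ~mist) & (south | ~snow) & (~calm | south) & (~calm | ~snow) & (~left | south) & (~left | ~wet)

Yes

Try left = 1.
From the singleton clause (south), south = 1.
From the singleton clause (~wet), wet = 0.
Try mist = 0.
Try calm = 1.
From the singleton clause (~snow), snow = 0.
Every clause now holds.
A satisfying assignment: left: 1; south: 1; snow: 0; calm: 1; mist: 0; wet: 0.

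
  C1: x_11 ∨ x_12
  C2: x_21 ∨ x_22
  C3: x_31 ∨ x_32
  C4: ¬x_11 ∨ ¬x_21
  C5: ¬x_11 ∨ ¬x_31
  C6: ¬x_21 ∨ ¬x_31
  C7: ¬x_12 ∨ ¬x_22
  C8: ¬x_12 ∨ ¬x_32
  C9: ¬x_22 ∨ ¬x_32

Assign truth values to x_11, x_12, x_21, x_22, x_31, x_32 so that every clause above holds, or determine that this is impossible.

Case x_11 = True:
(¬x_21) alone gives x_21 = False.
(x_22) alone gives x_22 = True.
(¬x_31) alone gives x_31 = False.
(x_32) alone gives x_32 = True.
But (¬x_32) is also a unit clause — contradiction.
Undo x_11 and try x_11 = False.
(x_12) alone gives x_12 = True.
(¬x_22) alone gives x_22 = False.
(x_21) alone gives x_21 = True.
(¬x_31) alone gives x_31 = False.
(x_32) alone gives x_32 = True.
But (¬x_32) is also a unit clause — contradiction.
Both values of x_11 lead to a conflict.

UNSATISFIABLE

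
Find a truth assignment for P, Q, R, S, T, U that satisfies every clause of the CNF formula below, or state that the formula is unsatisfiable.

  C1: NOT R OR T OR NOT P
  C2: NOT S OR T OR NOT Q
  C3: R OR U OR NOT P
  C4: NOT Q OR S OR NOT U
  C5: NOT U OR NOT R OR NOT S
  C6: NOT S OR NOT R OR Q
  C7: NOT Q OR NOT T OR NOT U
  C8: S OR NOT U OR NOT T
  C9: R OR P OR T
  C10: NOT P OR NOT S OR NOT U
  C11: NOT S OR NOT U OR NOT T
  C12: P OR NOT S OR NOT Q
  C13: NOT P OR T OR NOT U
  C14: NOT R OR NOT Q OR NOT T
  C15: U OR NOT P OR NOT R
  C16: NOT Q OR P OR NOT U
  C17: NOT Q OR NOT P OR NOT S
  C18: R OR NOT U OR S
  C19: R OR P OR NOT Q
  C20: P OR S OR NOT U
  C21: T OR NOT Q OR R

P=false,  Q=false,  R=true,  S=false,  T=false,  U=false

Case R = true:
Case T = false:
From the singleton clause (NOT P), P = false.
Case S = false:
From the singleton clause (NOT U), U = false.
All clauses hold; Q can take either value.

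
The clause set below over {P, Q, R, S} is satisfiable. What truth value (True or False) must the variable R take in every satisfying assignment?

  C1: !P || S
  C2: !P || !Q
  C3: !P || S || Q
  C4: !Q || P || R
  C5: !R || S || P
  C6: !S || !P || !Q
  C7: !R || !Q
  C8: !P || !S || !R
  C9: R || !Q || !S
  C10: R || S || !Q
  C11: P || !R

False

Suppose R = true.
(!Q) alone gives Q = false.
(P) alone gives P = true.
(S) alone gives S = true.
That conflicts with the unit clause (!S).
So every satisfying assignment has R = False.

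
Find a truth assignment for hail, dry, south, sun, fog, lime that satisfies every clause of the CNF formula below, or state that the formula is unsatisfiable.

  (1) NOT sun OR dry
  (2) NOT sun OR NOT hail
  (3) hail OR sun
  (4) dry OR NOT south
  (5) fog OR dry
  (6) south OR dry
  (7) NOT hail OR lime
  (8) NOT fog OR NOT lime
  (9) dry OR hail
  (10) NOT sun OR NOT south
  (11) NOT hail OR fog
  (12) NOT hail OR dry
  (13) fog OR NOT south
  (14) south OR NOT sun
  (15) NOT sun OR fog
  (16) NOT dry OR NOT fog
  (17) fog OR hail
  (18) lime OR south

Suppose sun = false.
(hail) alone gives hail = true.
(lime) alone gives lime = true.
(NOT fog) alone gives fog = false.
Now (fog) is unsatisfied and unit — conflict.
Undo sun and try sun = true.
(dry) alone gives dry = true.
(NOT hail) alone gives hail = false.
(NOT south) alone gives south = false.
Now (south) is unsatisfied and unit — conflict.
Both values of sun lead to a conflict.

UNSATISFIABLE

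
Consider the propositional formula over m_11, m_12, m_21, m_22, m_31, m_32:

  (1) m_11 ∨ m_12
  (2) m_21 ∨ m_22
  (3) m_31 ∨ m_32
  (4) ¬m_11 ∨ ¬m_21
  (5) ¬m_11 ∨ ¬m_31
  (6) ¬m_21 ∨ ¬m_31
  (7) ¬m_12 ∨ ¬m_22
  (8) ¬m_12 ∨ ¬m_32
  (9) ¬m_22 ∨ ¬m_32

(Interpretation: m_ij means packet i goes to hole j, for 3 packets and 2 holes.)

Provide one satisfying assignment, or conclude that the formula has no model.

UNSATISFIABLE

Branch on m_11: set m_11 = True.
From the singleton clause (¬m_21), m_21 = False.
From the singleton clause (m_22), m_22 = True.
From the singleton clause (¬m_31), m_31 = False.
From the singleton clause (m_32), m_32 = True.
Now (¬m_32) is unsatisfied and unit — conflict.
Backtrack on m_11: now try m_11 = False.
From the singleton clause (m_12), m_12 = True.
From the singleton clause (¬m_22), m_22 = False.
From the singleton clause (m_21), m_21 = True.
From the singleton clause (¬m_31), m_31 = False.
From the singleton clause (m_32), m_32 = True.
Now (¬m_32) is unsatisfied and unit — conflict.
Neither m_11 = True nor m_11 = False works.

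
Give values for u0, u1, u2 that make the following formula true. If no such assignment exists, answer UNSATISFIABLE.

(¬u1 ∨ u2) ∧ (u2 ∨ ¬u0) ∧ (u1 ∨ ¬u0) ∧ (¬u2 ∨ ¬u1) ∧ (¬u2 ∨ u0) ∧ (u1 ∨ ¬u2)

u0 ↦ False, u1 ↦ False, u2 ↦ False

Suppose u1 = False.
From the singleton clause (¬u0), u0 = False.
From the singleton clause (¬u2), u2 = False.
All clauses are satisfied.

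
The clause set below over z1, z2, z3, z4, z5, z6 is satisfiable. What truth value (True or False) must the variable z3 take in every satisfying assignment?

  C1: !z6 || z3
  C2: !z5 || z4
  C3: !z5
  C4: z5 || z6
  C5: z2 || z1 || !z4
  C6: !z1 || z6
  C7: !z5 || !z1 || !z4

Suppose z3 = false.
From the singleton clause (!z6), z6 = false.
From the singleton clause (!z5), z5 = false.
That conflicts with the unit clause (z5).
So every satisfying assignment has z3 = True.

True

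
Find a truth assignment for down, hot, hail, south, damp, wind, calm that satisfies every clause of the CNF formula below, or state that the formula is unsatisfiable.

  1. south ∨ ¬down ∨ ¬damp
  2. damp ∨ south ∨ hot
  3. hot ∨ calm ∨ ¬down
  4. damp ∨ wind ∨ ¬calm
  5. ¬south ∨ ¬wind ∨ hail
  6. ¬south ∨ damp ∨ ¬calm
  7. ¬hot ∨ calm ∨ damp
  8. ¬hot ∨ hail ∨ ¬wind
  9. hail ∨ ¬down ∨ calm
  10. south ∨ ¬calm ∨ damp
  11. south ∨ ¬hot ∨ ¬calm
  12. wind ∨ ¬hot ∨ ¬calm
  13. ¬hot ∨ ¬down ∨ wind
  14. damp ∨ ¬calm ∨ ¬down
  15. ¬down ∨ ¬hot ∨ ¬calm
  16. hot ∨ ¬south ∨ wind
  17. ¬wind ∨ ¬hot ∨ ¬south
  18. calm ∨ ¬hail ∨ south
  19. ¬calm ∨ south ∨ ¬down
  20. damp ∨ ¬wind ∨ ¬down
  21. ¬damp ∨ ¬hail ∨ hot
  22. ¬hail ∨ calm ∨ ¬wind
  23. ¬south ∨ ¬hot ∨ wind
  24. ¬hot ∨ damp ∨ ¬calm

down ↦ False, hot ↦ True, hail ↦ False, south ↦ False, damp ↦ True, wind ↦ False, calm ↦ False

Suppose south = False.
Suppose down = False.
Suppose damp = True.
Suppose hot = True.
From the singleton clause (¬calm), calm = False.
From the singleton clause (¬hail), hail = False.
From the singleton clause (¬wind), wind = False.
Every clause now holds.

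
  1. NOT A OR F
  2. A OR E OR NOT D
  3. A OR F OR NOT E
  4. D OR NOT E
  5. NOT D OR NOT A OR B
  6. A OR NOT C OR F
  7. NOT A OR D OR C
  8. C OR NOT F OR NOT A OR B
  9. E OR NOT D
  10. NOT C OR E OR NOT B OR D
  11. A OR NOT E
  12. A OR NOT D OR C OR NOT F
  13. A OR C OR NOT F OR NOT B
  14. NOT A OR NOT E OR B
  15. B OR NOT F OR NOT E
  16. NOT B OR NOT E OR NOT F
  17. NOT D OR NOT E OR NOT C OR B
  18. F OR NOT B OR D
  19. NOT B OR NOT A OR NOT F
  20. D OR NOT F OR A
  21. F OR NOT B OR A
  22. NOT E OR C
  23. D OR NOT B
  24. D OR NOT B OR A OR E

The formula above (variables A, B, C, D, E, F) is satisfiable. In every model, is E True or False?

Suppose E = true.
The clause (D) is unit, so D = true.
The clause (A) is unit, so A = true.
The clause (F) is unit, so F = true.
The clause (B) is unit, so B = true.
That conflicts with the unit clause (NOT B).
So every satisfying assignment has E = False.

False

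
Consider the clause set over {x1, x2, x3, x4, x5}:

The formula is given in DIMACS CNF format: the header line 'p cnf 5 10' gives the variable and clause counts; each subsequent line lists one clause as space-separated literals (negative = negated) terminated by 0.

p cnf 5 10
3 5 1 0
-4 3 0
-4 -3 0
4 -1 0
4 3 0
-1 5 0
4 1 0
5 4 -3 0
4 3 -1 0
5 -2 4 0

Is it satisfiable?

Suppose x4 = False.
Unit clause (¬x1) forces x1 = False.
That conflicts with the unit clause (x1).
That branch fails; take x4 = True instead.
Unit clause (x3) forces x3 = True.
That conflicts with the unit clause (¬x3).
Neither x4 = True nor x4 = False works.
No assignment satisfies every clause.

Unsatisfiable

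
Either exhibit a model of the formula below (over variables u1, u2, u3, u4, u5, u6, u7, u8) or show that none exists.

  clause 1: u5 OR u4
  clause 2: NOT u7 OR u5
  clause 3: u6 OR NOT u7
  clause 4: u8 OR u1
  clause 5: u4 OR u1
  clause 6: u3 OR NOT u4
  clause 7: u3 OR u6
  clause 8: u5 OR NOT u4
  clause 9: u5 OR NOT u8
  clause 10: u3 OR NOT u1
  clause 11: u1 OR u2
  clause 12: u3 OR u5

Case u5 = true:
Case u6 = false:
(NOT u7) alone gives u7 = false.
(u3) alone gives u3 = true.
Case u8 = true:
Case u4 = false:
(u1) alone gives u1 = true.
All clauses hold; u2 can take either value.

u1 ↦ true; u2 ↦ false; u3 ↦ true; u4 ↦ false; u5 ↦ true; u6 ↦ false; u7 ↦ false; u8 ↦ true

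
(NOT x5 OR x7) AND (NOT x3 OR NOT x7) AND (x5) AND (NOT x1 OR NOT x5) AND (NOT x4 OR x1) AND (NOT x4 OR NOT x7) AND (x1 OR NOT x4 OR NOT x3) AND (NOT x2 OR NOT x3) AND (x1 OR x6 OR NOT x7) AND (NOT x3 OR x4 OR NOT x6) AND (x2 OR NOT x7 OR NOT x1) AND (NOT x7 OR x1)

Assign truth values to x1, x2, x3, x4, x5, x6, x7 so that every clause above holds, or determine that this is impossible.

UNSATISFIABLE

The clause (x5) is unit, so x5 = true.
The clause (x7) is unit, so x7 = true.
The clause (NOT x3) is unit, so x3 = false.
The clause (NOT x1) is unit, so x1 = false.
That conflicts with the unit clause (x1).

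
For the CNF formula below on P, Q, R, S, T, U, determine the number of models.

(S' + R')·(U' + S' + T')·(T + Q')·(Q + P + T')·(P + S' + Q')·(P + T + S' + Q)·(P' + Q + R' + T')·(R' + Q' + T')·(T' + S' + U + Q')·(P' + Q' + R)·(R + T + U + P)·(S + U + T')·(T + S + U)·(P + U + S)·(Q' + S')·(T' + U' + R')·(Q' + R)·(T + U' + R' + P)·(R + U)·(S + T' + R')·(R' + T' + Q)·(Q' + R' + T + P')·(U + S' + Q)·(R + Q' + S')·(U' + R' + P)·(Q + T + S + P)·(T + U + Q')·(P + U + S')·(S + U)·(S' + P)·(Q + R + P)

There are 2^6 = 64 truth assignments over (P, Q, R, S, T, U).
Split on S. With S = 1, the clauses containing S are satisfied and S' drops from the rest; 1 of the 2^5 = 32 assignments to the other variables satisfy what remains.
With S = 0, by the same count on the reduced clause set, 3 assignments work.
(One model: P=T, Q=F, R=F, S=F, T=F, U=T.)
Total: 1 + 3 = 4.

4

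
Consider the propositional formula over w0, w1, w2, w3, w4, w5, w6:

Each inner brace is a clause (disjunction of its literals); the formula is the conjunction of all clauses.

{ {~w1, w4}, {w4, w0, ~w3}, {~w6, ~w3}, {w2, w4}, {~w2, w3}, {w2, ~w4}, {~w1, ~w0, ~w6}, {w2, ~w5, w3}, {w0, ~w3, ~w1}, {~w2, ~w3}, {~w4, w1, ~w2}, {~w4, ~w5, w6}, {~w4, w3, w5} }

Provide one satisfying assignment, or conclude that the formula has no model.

Suppose w1 = 0.
Suppose w6 = 0.
Suppose w2 = 1.
From the singleton clause (w3), w3 = 1.
That conflicts with the unit clause (~w3).
Backtrack on w2: now try w2 = 0.
From the singleton clause (w4), w4 = 1.
That conflicts with the unit clause (~w4).
Neither w2 = 1 nor w2 = 0 works.
Backtrack on w6: now try w6 = 1.
From the singleton clause (~w3), w3 = 0.
From the singleton clause (~w2), w2 = 0.
From the singleton clause (w4), w4 = 1.
That conflicts with the unit clause (~w4).
Neither w6 = 1 nor w6 = 0 works.
Backtrack on w1: now try w1 = 1.
From the singleton clause (w4), w4 = 1.
From the singleton clause (w2), w2 = 1.
From the singleton clause (w3), w3 = 1.
That conflicts with the unit clause (~w3).
Neither w1 = 1 nor w1 = 0 works.

UNSATISFIABLE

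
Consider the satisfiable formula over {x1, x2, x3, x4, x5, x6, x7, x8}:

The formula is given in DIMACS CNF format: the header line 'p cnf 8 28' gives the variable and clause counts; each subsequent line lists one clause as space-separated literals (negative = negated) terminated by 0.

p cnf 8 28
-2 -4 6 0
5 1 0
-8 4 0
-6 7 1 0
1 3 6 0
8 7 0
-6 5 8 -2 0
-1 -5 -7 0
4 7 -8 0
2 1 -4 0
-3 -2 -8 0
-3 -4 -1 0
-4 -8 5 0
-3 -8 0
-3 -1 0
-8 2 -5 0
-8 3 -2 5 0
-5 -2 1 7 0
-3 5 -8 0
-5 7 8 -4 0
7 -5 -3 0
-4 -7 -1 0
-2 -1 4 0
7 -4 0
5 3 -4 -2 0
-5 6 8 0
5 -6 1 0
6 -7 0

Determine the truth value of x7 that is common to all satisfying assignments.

True

Suppose x7 = False.
From the singleton clause (x8), x8 = True.
From the singleton clause (x4), x4 = True.
Now (¬x4) is unsatisfied and unit — conflict.
So every satisfying assignment has x7 = True.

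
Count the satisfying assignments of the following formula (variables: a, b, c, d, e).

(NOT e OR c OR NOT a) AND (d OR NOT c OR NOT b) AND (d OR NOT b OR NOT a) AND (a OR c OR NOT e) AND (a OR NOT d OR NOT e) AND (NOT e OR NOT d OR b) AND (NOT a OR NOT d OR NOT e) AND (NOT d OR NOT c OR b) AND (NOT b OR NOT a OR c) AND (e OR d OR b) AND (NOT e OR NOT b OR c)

There are 2^5 = 32 truth assignments over (a, b, c, d, e).
Split on d. With d = true, the clauses containing d are satisfied and NOT d drops from the rest; 5 of the 2^4 = 16 assignments to the other variables satisfy what remains.
With d = false, by the same count on the reduced clause set, 3 assignments work.
(One model: a=F, b=F, c=F, d=T, e=F.)
Total: 5 + 3 = 8.

8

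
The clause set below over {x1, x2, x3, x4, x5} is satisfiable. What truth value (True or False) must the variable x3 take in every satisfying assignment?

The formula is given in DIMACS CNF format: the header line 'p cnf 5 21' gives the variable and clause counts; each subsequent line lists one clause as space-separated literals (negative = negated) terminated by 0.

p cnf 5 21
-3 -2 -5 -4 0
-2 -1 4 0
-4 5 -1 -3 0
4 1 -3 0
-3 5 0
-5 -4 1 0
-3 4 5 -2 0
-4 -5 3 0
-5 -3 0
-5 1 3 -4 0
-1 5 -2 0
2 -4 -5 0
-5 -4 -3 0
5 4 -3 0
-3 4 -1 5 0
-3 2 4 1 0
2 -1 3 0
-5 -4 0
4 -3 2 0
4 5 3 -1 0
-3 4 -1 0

False

Suppose x3 = True.
The clause (x5) is unit, so x5 = True.
That conflicts with the unit clause (¬x5).
So every satisfying assignment has x3 = False.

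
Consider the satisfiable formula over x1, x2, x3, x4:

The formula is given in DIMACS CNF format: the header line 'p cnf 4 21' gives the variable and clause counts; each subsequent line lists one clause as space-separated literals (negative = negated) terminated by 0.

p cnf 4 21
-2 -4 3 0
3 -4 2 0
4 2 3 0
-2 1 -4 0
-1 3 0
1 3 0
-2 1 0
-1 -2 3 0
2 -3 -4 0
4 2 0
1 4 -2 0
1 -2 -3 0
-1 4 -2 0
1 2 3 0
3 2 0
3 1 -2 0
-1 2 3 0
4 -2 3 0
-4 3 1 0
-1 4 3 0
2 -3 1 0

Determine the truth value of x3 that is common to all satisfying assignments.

Suppose x3 = False.
Unit clause (¬x1) forces x1 = False.
Now (x1) is unsatisfied and unit — conflict.
So every satisfying assignment has x3 = True.

True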